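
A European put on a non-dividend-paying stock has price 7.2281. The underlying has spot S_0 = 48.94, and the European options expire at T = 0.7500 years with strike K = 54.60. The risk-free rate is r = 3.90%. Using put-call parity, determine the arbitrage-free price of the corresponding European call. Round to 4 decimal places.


Put-call parity: C - P = S_0 * exp(-qT) - K * exp(-rT).
S_0 * exp(-qT) = 48.9400 * 1.00000000 = 48.94000000
K * exp(-rT) = 54.6000 * 0.97117364 = 53.02608078
C = P + S*exp(-qT) - K*exp(-rT)
C = 7.2281 + 48.94000000 - 53.02608078 = 3.1420

Answer: Call price = 3.1420


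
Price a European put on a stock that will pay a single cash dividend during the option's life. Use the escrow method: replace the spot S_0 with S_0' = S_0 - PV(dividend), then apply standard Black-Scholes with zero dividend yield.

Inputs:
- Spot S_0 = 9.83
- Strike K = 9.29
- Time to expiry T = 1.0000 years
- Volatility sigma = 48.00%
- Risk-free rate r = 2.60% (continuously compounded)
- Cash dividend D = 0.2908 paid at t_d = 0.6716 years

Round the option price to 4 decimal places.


PV(D) = D * exp(-r * t_d) = 0.2908 * 0.98268997 = 0.28576624
S_0' = S_0 - PV(D) = 9.8300 - 0.28576624 = 9.54423376
d1 = (ln(S_0'/K) + (r + sigma^2/2)*T) / (sigma*sqrt(T)) = 0.35041380
d2 = d1 - sigma*sqrt(T) = -0.12958620
exp(-rT) = 0.97433509
N(-d1) = 0.36301409; N(-d2) = 0.55155309
P = K * exp(-rT) * N(-d2) - S_0' * N(-d1) = 9.2900 * 0.97433509 * 0.55155309 - 9.54423376 * 0.36301409 = 1.5277

Answer: Price = 1.5277


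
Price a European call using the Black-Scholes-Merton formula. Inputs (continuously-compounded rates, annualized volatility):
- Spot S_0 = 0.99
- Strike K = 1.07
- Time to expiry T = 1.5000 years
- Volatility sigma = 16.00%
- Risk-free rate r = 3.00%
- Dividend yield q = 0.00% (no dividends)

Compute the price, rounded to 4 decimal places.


Answer: Price = 0.0632

Derivation:
d1 = (ln(S/K) + (r - q + 0.5*sigma^2) * T) / (sigma * sqrt(T)) = -0.06893775
d2 = d1 - sigma * sqrt(T) = -0.26489693
exp(-rT) = 0.95599748; exp(-qT) = 1.00000000
C = S_0 * exp(-qT) * N(d1) - K * exp(-rT) * N(d2)
N(d1) = 0.47251959; N(d2) = 0.39554443
C = 0.9900 * 1.00000000 * 0.47251959 - 1.0700 * 0.95599748 * 0.39554443 = 0.0632


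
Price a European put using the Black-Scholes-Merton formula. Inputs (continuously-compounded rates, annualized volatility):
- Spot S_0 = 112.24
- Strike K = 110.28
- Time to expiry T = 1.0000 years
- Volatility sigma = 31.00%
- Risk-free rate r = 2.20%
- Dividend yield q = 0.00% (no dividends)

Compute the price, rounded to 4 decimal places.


Answer: Price = 11.4869

Derivation:
d1 = (ln(S/K) + (r - q + 0.5*sigma^2) * T) / (sigma * sqrt(T)) = 0.28279629
d2 = d1 - sigma * sqrt(T) = -0.02720371
exp(-rT) = 0.97824024; exp(-qT) = 1.00000000
P = K * exp(-rT) * N(-d2) - S_0 * exp(-qT) * N(-d1)
N(-d1) = 0.38866650; N(-d2) = 0.51085137
P = 110.2800 * 0.97824024 * 0.51085137 - 112.2400 * 1.00000000 * 0.38866650 = 11.4869


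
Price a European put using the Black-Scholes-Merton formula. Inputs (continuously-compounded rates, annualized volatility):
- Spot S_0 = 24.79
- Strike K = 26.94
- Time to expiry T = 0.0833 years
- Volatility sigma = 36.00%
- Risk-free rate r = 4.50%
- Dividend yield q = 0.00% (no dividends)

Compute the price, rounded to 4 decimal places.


d1 = (ln(S/K) + (r - q + 0.5*sigma^2) * T) / (sigma * sqrt(T)) = -0.71245307
d2 = d1 - sigma * sqrt(T) = -0.81635533
exp(-rT) = 0.99625852; exp(-qT) = 1.00000000
P = K * exp(-rT) * N(-d2) - S_0 * exp(-qT) * N(-d1)
N(-d1) = 0.76190787; N(-d2) = 0.79285153
P = 26.9400 * 0.99625852 * 0.79285153 - 24.7900 * 1.00000000 * 0.76190787 = 2.3918

Answer: Price = 2.3918


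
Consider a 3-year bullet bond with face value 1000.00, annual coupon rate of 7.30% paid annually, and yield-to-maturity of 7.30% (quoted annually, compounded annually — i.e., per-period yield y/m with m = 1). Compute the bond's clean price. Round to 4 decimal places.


Coupon per period c = face * coupon_rate / m = 73.000000
Periods per year m = 1; per-period yield y/m = 0.073000
Number of cashflows N = 3
Cashflows (t years, CF_t, discount factor 1/(1+y/m)^(m*t), PV):
  t = 1.0000: CF_t = 73.000000, DF = 0.931966, PV = 68.033551
  t = 2.0000: CF_t = 73.000000, DF = 0.868561, PV = 63.404987
  t = 3.0000: CF_t = 1073.000000, DF = 0.809470, PV = 868.561462
Price P = sum_t PV_t = 1000.000000

Answer: Price = 1000.0000


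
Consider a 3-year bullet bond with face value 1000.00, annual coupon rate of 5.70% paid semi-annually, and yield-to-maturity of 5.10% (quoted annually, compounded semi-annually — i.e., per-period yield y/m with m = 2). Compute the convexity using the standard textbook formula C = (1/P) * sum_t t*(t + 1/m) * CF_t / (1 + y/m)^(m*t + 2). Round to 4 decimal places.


Coupon per period c = face * coupon_rate / m = 28.500000
Periods per year m = 2; per-period yield y/m = 0.025500
Number of cashflows N = 6
Cashflows (t years, CF_t, discount factor 1/(1+y/m)^(m*t), PV):
  t = 0.5000: CF_t = 28.500000, DF = 0.975134, PV = 27.791321
  t = 1.0000: CF_t = 28.500000, DF = 0.950886, PV = 27.100265
  t = 1.5000: CF_t = 28.500000, DF = 0.927242, PV = 26.426392
  t = 2.0000: CF_t = 28.500000, DF = 0.904185, PV = 25.769275
  t = 2.5000: CF_t = 28.500000, DF = 0.881702, PV = 25.128498
  t = 3.0000: CF_t = 1028.500000, DF = 0.859777, PV = 884.281029
Price P = sum_t PV_t = 1016.496780
Convexity numerator sum_t t*(t + 1/m) * CF_t / (1+y/m)^(m*t + 2):
  t = 0.5000: term = 13.213196
  t = 1.0000: term = 38.653913
  t = 1.5000: term = 75.385495
  t = 2.0000: term = 122.518276
  t = 2.5000: term = 179.207619
  t = 3.0000: term = 8828.934146
Convexity = (1/P) * sum = 9257.912644 / 1016.496780 = 9.107665

Answer: Convexity = 9.1077


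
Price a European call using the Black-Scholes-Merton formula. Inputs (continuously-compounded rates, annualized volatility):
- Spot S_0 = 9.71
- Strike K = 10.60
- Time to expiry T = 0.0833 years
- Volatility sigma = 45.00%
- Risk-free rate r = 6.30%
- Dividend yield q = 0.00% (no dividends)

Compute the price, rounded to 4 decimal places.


Answer: Price = 0.2091

Derivation:
d1 = (ln(S/K) + (r - q + 0.5*sigma^2) * T) / (sigma * sqrt(T)) = -0.56988707
d2 = d1 - sigma * sqrt(T) = -0.69976489
exp(-rT) = 0.99476585; exp(-qT) = 1.00000000
C = S_0 * exp(-qT) * N(d1) - K * exp(-rT) * N(d2)
N(d1) = 0.28437715; N(d2) = 0.24203707
C = 9.7100 * 1.00000000 * 0.28437715 - 10.6000 * 0.99476585 * 0.24203707 = 0.2091


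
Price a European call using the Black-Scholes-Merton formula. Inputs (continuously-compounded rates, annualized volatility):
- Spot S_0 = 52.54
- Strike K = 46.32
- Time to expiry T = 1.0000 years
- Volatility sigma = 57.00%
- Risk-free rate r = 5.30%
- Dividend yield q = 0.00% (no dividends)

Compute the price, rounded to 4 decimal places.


Answer: Price = 15.6406

Derivation:
d1 = (ln(S/K) + (r - q + 0.5*sigma^2) * T) / (sigma * sqrt(T)) = 0.59903676
d2 = d1 - sigma * sqrt(T) = 0.02903676
exp(-rT) = 0.94838001; exp(-qT) = 1.00000000
C = S_0 * exp(-qT) * N(d1) - K * exp(-rT) * N(d2)
N(d1) = 0.72542581; N(d2) = 0.51158236
C = 52.5400 * 1.00000000 * 0.72542581 - 46.3200 * 0.94838001 * 0.51158236 = 15.6406


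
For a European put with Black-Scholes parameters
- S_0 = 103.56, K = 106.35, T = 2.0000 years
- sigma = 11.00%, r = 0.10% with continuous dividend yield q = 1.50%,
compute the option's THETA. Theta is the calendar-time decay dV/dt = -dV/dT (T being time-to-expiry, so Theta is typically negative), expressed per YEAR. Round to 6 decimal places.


d1 = -0.2730999816; d2 = -0.4286634734
phi(d1) = 0.3843389885; exp(-qT) = 0.9704455335; exp(-rT) = 0.9980019987
Theta = -S*exp(-qT)*phi(d1)*sigma/(2*sqrt(T)) + r*K*exp(-rT)*N(-d2) - q*S*exp(-qT)*N(-d1)
N(-d1) = 0.6076118196; N(-d2) = 0.6659159270; sqrt(T) = 1.4142135624
Term 1 = -103.5600 * 0.9704455335 * 0.3843389885 * 0.1100 / (2 * 1.4142135624) = -1.5021916437
Term 2 = 0.0010 * 106.3500 * 0.9980019987 * 0.6659159270 = 0.0706786601
Term 3 = -0.0150 * 103.5600 * 0.9704455335 * 0.6076118196 = -0.9159687977
Theta = -1.5021916437 + (0.0706786601) + (-0.9159687977) = -2.347482

Answer: Theta = -2.347482


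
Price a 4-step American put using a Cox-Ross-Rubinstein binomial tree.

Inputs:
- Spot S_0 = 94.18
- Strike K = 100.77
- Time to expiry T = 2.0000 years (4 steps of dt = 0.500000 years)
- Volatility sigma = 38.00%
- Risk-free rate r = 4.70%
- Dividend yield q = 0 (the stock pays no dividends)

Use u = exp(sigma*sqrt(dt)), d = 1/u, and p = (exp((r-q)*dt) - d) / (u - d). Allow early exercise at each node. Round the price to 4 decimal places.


Answer: Price = V(0,0) = 20.0602

Derivation:
dt = T/N = 0.500000
u = exp(sigma*sqrt(dt)) = 1.308263; d = 1/u = 0.764372
p = (exp((r-q)*dt) - d) / (u - d) = 0.476945
Discount per step: exp(-r*dt) = 0.976774
Stock lattice S(k, i) with i counting down-moves:
  k=0: S(0,0) = 94.1800
  k=1: S(1,0) = 123.2122; S(1,1) = 71.9886
  k=2: S(2,0) = 161.1941; S(2,1) = 94.1800; S(2,2) = 55.0260
  k=3: S(3,0) = 210.8843; S(3,1) = 123.2122; S(3,2) = 71.9886; S(3,3) = 42.0604
  k=4: S(4,0) = 275.8922; S(4,1) = 161.1941; S(4,2) = 94.1800; S(4,3) = 55.0260; S(4,4) = 32.1498
Terminal payoffs V(N, i) = max(K - S_T, 0):
  V(4,0) = 0.000000; V(4,1) = 0.000000; V(4,2) = 6.590000; V(4,3) = 45.743951; V(4,4) = 68.620222
Backward induction: V(k, i) = exp(-r*dt) * [p * V(k+1, i) + (1-p) * V(k+1, i+1)]; then take max(V_cont, immediate exercise) for American.
  V(3,0) = exp(-r*dt) * [p*0.000000 + (1-p)*0.000000] = 0.000000; exercise = 0.000000; V(3,0) = max -> 0.000000
  V(3,1) = exp(-r*dt) * [p*0.000000 + (1-p)*6.590000] = 3.366874; exercise = 0.000000; V(3,1) = max -> 3.366874
  V(3,2) = exp(-r*dt) * [p*6.590000 + (1-p)*45.743951] = 26.440950; exercise = 28.781436; V(3,2) = max -> 28.781436
  V(3,3) = exp(-r*dt) * [p*45.743951 + (1-p)*68.620222] = 56.369137; exercise = 58.709624; V(3,3) = max -> 58.709624
  V(2,0) = exp(-r*dt) * [p*0.000000 + (1-p)*3.366874] = 1.720158; exercise = 0.000000; V(2,0) = max -> 1.720158
  V(2,1) = exp(-r*dt) * [p*3.366874 + (1-p)*28.781436] = 16.273141; exercise = 6.590000; V(2,1) = max -> 16.273141
  V(2,2) = exp(-r*dt) * [p*28.781436 + (1-p)*58.709624] = 43.403464; exercise = 45.743951; V(2,2) = max -> 45.743951
  V(1,0) = exp(-r*dt) * [p*1.720158 + (1-p)*16.273141] = 9.115420; exercise = 0.000000; V(1,0) = max -> 9.115420
  V(1,1) = exp(-r*dt) * [p*16.273141 + (1-p)*45.743951] = 30.952010; exercise = 28.781436; V(1,1) = max -> 30.952010
  V(0,0) = exp(-r*dt) * [p*9.115420 + (1-p)*30.952010] = 20.060161; exercise = 6.590000; V(0,0) = max -> 20.060161


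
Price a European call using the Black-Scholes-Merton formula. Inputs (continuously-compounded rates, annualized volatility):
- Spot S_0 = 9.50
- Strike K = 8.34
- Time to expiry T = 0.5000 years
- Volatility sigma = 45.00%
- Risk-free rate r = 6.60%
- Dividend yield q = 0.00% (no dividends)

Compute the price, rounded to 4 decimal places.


d1 = (ln(S/K) + (r - q + 0.5*sigma^2) * T) / (sigma * sqrt(T)) = 0.67207697
d2 = d1 - sigma * sqrt(T) = 0.35387892
exp(-rT) = 0.96753856; exp(-qT) = 1.00000000
C = S_0 * exp(-qT) * N(d1) - K * exp(-rT) * N(d2)
N(d1) = 0.74923265; N(d2) = 0.63828519
C = 9.5000 * 1.00000000 * 0.74923265 - 8.3400 * 0.96753856 * 0.63828519 = 1.9672

Answer: Price = 1.9672


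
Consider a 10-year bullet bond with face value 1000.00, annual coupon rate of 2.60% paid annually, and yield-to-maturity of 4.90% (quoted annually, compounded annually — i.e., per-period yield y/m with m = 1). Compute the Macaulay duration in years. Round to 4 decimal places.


Answer: Macaulay duration = 8.7984 years

Derivation:
Coupon per period c = face * coupon_rate / m = 26.000000
Periods per year m = 1; per-period yield y/m = 0.049000
Number of cashflows N = 10
Cashflows (t years, CF_t, discount factor 1/(1+y/m)^(m*t), PV):
  t = 1.0000: CF_t = 26.000000, DF = 0.953289, PV = 24.785510
  t = 2.0000: CF_t = 26.000000, DF = 0.908760, PV = 23.627750
  t = 3.0000: CF_t = 26.000000, DF = 0.866310, PV = 22.524071
  t = 4.0000: CF_t = 26.000000, DF = 0.825844, PV = 21.471945
  t = 5.0000: CF_t = 26.000000, DF = 0.787268, PV = 20.468966
  t = 6.0000: CF_t = 26.000000, DF = 0.750494, PV = 19.512837
  t = 7.0000: CF_t = 26.000000, DF = 0.715437, PV = 18.601370
  t = 8.0000: CF_t = 26.000000, DF = 0.682018, PV = 17.732479
  t = 9.0000: CF_t = 26.000000, DF = 0.650161, PV = 16.904174
  t = 10.0000: CF_t = 1026.000000, DF = 0.619791, PV = 635.905350
Price P = sum_t PV_t = 821.534452
Macaulay numerator sum_t t * PV_t:
  t * PV_t at t = 1.0000: 24.785510
  t * PV_t at t = 2.0000: 47.255500
  t * PV_t at t = 3.0000: 67.572212
  t * PV_t at t = 4.0000: 85.887782
  t * PV_t at t = 5.0000: 102.344831
  t * PV_t at t = 6.0000: 117.077023
  t * PV_t at t = 7.0000: 130.209590
  t * PV_t at t = 8.0000: 141.859828
  t * PV_t at t = 9.0000: 152.137566
  t * PV_t at t = 10.0000: 6359.053500
Macaulay duration D = (sum_t t * PV_t) / P = 7228.183342 / 821.534452 = 8.798393


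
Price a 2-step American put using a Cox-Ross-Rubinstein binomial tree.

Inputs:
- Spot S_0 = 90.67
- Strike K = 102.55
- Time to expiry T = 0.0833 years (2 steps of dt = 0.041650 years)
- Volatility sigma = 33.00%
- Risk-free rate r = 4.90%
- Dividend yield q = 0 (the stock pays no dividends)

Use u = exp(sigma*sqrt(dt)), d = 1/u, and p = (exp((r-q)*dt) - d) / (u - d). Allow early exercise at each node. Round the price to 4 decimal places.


Answer: Price = V(0,0) = 11.8800

Derivation:
dt = T/N = 0.041650
u = exp(sigma*sqrt(dt)) = 1.069667; d = 1/u = 0.934870
p = (exp((r-q)*dt) - d) / (u - d) = 0.498325
Discount per step: exp(-r*dt) = 0.997961
Stock lattice S(k, i) with i counting down-moves:
  k=0: S(0,0) = 90.6700
  k=1: S(1,0) = 96.9867; S(1,1) = 84.7647
  k=2: S(2,0) = 103.7435; S(2,1) = 90.6700; S(2,2) = 79.2440
Terminal payoffs V(N, i) = max(K - S_T, 0):
  V(2,0) = 0.000000; V(2,1) = 11.880000; V(2,2) = 23.306012
Backward induction: V(k, i) = exp(-r*dt) * [p * V(k+1, i) + (1-p) * V(k+1, i+1)]; then take max(V_cont, immediate exercise) for American.
  V(1,0) = exp(-r*dt) * [p*0.000000 + (1-p)*11.880000] = 5.947746; exercise = 5.563283; V(1,0) = max -> 5.947746
  V(1,1) = exp(-r*dt) * [p*11.880000 + (1-p)*23.306012] = 17.576236; exercise = 17.785311; V(1,1) = max -> 17.785311
  V(0,0) = exp(-r*dt) * [p*5.947746 + (1-p)*17.785311] = 11.862122; exercise = 11.880000; V(0,0) = max -> 11.880000


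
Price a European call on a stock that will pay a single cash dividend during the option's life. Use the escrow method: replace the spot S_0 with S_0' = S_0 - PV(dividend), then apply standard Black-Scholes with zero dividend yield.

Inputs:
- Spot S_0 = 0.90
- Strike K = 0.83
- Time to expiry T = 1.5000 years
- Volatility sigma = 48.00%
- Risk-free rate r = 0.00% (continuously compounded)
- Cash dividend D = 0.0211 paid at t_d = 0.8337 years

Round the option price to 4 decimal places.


Answer: Price = 0.2229

Derivation:
PV(D) = D * exp(-r * t_d) = 0.0211 * 1.00000000 = 0.02110000
S_0' = S_0 - PV(D) = 0.9000 - 0.02110000 = 0.87890000
d1 = (ln(S_0'/K) + (r + sigma^2/2)*T) / (sigma*sqrt(T)) = 0.39131521
d2 = d1 - sigma*sqrt(T) = -0.19656232
exp(-rT) = 1.00000000
N(d1) = 0.65221787; N(d2) = 0.42208503
C = S_0' * N(d1) - K * exp(-rT) * N(d2) = 0.87890000 * 0.65221787 - 0.8300 * 1.00000000 * 0.42208503 = 0.2229


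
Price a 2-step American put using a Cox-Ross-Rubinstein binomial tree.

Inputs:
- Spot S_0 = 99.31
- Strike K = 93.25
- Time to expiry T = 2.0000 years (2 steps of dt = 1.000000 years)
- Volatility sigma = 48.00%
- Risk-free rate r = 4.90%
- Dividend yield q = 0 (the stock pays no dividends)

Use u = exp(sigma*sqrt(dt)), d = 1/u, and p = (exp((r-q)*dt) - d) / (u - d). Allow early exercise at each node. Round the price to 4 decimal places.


dt = T/N = 1.000000
u = exp(sigma*sqrt(dt)) = 1.616074; d = 1/u = 0.618783
p = (exp((r-q)*dt) - d) / (u - d) = 0.432609
Discount per step: exp(-r*dt) = 0.952181
Stock lattice S(k, i) with i counting down-moves:
  k=0: S(0,0) = 99.3100
  k=1: S(1,0) = 160.4923; S(1,1) = 61.4514
  k=2: S(2,0) = 259.3676; S(2,1) = 99.3100; S(2,2) = 38.0251
Terminal payoffs V(N, i) = max(K - S_T, 0):
  V(2,0) = 0.000000; V(2,1) = 0.000000; V(2,2) = 55.224907
Backward induction: V(k, i) = exp(-r*dt) * [p * V(k+1, i) + (1-p) * V(k+1, i+1)]; then take max(V_cont, immediate exercise) for American.
  V(1,0) = exp(-r*dt) * [p*0.000000 + (1-p)*0.000000] = 0.000000; exercise = 0.000000; V(1,0) = max -> 0.000000
  V(1,1) = exp(-r*dt) * [p*0.000000 + (1-p)*55.224907] = 29.835759; exercise = 31.798621; V(1,1) = max -> 31.798621
  V(0,0) = exp(-r*dt) * [p*0.000000 + (1-p)*31.798621] = 17.179495; exercise = 0.000000; V(0,0) = max -> 17.179495

Answer: Price = V(0,0) = 17.1795


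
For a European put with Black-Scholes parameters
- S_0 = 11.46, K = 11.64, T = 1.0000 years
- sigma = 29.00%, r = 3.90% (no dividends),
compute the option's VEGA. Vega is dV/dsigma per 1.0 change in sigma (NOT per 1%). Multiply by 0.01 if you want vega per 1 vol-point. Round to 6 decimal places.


d1 = 0.2257423068; d2 = -0.0642576932
phi(d1) = 0.3889057208; exp(-qT) = 1.0000000000; exp(-rT) = 0.9617507091
Vega = S * exp(-qT) * phi(d1) * sqrt(T) = 11.4600 * 1.0000000000 * 0.3889057208 * 1.0000000000 = 4.456860

Answer: Vega = 4.456860


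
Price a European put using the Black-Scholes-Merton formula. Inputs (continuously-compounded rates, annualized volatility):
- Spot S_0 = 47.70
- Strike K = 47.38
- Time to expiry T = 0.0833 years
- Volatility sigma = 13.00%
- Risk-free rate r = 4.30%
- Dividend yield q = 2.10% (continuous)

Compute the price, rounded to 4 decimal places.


Answer: Price = 0.5250

Derivation:
d1 = (ln(S/K) + (r - q + 0.5*sigma^2) * T) / (sigma * sqrt(T)) = 0.24700479
d2 = d1 - sigma * sqrt(T) = 0.20948453
exp(-rT) = 0.99642451; exp(-qT) = 0.99825223
P = K * exp(-rT) * N(-d2) - S_0 * exp(-qT) * N(-d1)
N(-d1) = 0.40245226; N(-d2) = 0.41703501
P = 47.3800 * 0.99642451 * 0.41703501 - 47.7000 * 0.99825223 * 0.40245226 = 0.5250


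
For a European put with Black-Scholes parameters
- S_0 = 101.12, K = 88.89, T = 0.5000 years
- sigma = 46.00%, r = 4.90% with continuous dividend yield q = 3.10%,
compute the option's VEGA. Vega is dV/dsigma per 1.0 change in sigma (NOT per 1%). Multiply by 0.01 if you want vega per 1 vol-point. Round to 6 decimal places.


Answer: Vega = 23.647000

Derivation:
d1 = 0.5866166469; d2 = 0.2613475276
phi(d1) = 0.3358810907; exp(-qT) = 0.9846195068; exp(-rT) = 0.9757976889
Vega = S * exp(-qT) * phi(d1) * sqrt(T) = 101.1200 * 0.9846195068 * 0.3358810907 * 0.7071067812 = 23.647000


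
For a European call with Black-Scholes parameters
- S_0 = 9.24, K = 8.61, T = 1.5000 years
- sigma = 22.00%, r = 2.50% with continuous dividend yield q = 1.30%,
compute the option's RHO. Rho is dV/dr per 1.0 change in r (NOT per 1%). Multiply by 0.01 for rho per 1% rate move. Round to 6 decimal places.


Answer: Rho = 7.177409

Derivation:
d1 = 0.4636125751; d2 = 0.1941687034
phi(d1) = 0.3582920500; exp(-qT) = 0.9806888952; exp(-rT) = 0.9631944177
N(d2) = 0.5769781062
Rho = K*T*exp(-rT)*N(d2) = 8.6100 * 1.5000 * 0.9631944177 * 0.5769781062 = 7.177409


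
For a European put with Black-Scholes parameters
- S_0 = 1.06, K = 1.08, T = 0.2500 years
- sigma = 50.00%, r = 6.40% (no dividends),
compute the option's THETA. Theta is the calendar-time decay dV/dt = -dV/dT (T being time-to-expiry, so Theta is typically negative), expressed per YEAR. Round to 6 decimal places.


d1 = 0.1142314680; d2 = -0.1357685320
phi(d1) = 0.3963478884; exp(-qT) = 1.0000000000; exp(-rT) = 0.9841273201
Theta = -S*exp(-qT)*phi(d1)*sigma/(2*sqrt(T)) + r*K*exp(-rT)*N(-d2) - q*S*exp(-qT)*N(-d1)
N(-d1) = 0.4545271537; N(-d2) = 0.5539978658; sqrt(T) = 0.5000000000
Term 1 = -1.0600 * 1.0000000000 * 0.3963478884 * 0.5000 / (2 * 0.5000000000) = -0.2100643809
Term 2 = 0.0640 * 1.0800 * 0.9841273201 * 0.5539978658 = 0.0376845305
Term 3 = 0 (no dividend yield, q = 0)
Theta = -0.2100643809 + (0.0376845305) + (0.0000000000) = -0.172380

Answer: Theta = -0.172380


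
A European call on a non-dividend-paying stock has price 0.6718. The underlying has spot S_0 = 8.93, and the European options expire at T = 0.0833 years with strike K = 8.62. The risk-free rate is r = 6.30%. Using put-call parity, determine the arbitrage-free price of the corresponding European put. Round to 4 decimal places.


Put-call parity: C - P = S_0 * exp(-qT) - K * exp(-rT).
S_0 * exp(-qT) = 8.9300 * 1.00000000 = 8.93000000
K * exp(-rT) = 8.6200 * 0.99476585 = 8.57488159
P = C - S*exp(-qT) + K*exp(-rT)
P = 0.6718 - 8.93000000 + 8.57488159 = 0.3167

Answer: Put price = 0.3167


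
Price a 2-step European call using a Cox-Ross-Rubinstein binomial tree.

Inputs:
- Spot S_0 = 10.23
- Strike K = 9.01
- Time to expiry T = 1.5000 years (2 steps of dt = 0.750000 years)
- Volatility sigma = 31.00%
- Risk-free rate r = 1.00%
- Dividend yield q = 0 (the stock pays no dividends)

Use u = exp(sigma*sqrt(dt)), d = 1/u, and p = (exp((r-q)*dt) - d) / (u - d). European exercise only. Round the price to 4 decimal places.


Answer: Price = V(0,0) = 2.2666

Derivation:
dt = T/N = 0.750000
u = exp(sigma*sqrt(dt)) = 1.307959; d = 1/u = 0.764550
p = (exp((r-q)*dt) - d) / (u - d) = 0.447137
Discount per step: exp(-r*dt) = 0.992528
Stock lattice S(k, i) with i counting down-moves:
  k=0: S(0,0) = 10.2300
  k=1: S(1,0) = 13.3804; S(1,1) = 7.8213
  k=2: S(2,0) = 17.5010; S(2,1) = 10.2300; S(2,2) = 5.9798
Terminal payoffs V(N, i) = max(S_T - K, 0):
  V(2,0) = 8.491040; V(2,1) = 1.220000; V(2,2) = 0.000000
Backward induction: V(k, i) = exp(-r*dt) * [p * V(k+1, i) + (1-p) * V(k+1, i+1)].
  V(1,0) = exp(-r*dt) * [p*8.491040 + (1-p)*1.220000] = 4.437742
  V(1,1) = exp(-r*dt) * [p*1.220000 + (1-p)*0.000000] = 0.541431
  V(0,0) = exp(-r*dt) * [p*4.437742 + (1-p)*0.541431] = 2.266553


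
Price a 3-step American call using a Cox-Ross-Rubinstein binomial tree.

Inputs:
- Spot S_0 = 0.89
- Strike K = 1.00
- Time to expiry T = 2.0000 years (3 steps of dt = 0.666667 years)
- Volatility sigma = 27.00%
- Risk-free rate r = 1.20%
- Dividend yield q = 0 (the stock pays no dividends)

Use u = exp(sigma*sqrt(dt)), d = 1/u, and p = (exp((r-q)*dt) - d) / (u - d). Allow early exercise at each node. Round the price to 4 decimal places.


dt = T/N = 0.666667
u = exp(sigma*sqrt(dt)) = 1.246643; d = 1/u = 0.802154
p = (exp((r-q)*dt) - d) / (u - d) = 0.463179
Discount per step: exp(-r*dt) = 0.992032
Stock lattice S(k, i) with i counting down-moves:
  k=0: S(0,0) = 0.8900
  k=1: S(1,0) = 1.1095; S(1,1) = 0.7139
  k=2: S(2,0) = 1.3832; S(2,1) = 0.8900; S(2,2) = 0.5727
  k=3: S(3,0) = 1.7243; S(3,1) = 1.1095; S(3,2) = 0.7139; S(3,3) = 0.4594
Terminal payoffs V(N, i) = max(S_T - K, 0):
  V(3,0) = 0.724312; V(3,1) = 0.109512; V(3,2) = 0.000000; V(3,3) = 0.000000
Backward induction: V(k, i) = exp(-r*dt) * [p * V(k+1, i) + (1-p) * V(k+1, i+1)]; then take max(V_cont, immediate exercise) for American.
  V(2,0) = exp(-r*dt) * [p*0.724312 + (1-p)*0.109512] = 0.391133; exercise = 0.383165; V(2,0) = max -> 0.391133
  V(2,1) = exp(-r*dt) * [p*0.109512 + (1-p)*0.000000] = 0.050319; exercise = 0.000000; V(2,1) = max -> 0.050319
  V(2,2) = exp(-r*dt) * [p*0.000000 + (1-p)*0.000000] = 0.000000; exercise = 0.000000; V(2,2) = max -> 0.000000
  V(1,0) = exp(-r*dt) * [p*0.391133 + (1-p)*0.050319] = 0.206518; exercise = 0.109512; V(1,0) = max -> 0.206518
  V(1,1) = exp(-r*dt) * [p*0.050319 + (1-p)*0.000000] = 0.023121; exercise = 0.000000; V(1,1) = max -> 0.023121
  V(0,0) = exp(-r*dt) * [p*0.206518 + (1-p)*0.023121] = 0.107206; exercise = 0.000000; V(0,0) = max -> 0.107206

Answer: Price = V(0,0) = 0.1072


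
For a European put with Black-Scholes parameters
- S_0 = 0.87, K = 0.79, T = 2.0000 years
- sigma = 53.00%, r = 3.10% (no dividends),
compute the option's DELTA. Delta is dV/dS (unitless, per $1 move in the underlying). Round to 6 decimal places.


Answer: Delta = -0.278878

Derivation:
d1 = 0.5861785351; d2 = -0.1633546530
phi(d1) = 0.3359673922; exp(-qT) = 1.0000000000; exp(-rT) = 0.9398828868
N(-d1) = 0.2788777723
Delta = -exp(-qT) * N(-d1) = -1.0000000000 * 0.2788777723 = -0.278878


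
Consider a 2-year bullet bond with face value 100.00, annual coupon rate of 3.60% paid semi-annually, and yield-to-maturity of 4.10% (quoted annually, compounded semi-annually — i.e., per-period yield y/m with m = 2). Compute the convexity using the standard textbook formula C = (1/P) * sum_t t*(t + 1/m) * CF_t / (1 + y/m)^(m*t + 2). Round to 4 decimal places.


Coupon per period c = face * coupon_rate / m = 1.800000
Periods per year m = 2; per-period yield y/m = 0.020500
Number of cashflows N = 4
Cashflows (t years, CF_t, discount factor 1/(1+y/m)^(m*t), PV):
  t = 0.5000: CF_t = 1.800000, DF = 0.979912, PV = 1.763841
  t = 1.0000: CF_t = 1.800000, DF = 0.960227, PV = 1.728409
  t = 1.5000: CF_t = 1.800000, DF = 0.940938, PV = 1.693688
  t = 2.0000: CF_t = 101.800000, DF = 0.922036, PV = 93.863283
Price P = sum_t PV_t = 99.049222
Convexity numerator sum_t t*(t + 1/m) * CF_t / (1+y/m)^(m*t + 2):
  t = 0.5000: term = 0.846844
  t = 1.0000: term = 2.489498
  t = 1.5000: term = 4.878976
  t = 2.0000: term = 450.650366
Convexity = (1/P) * sum = 458.865684 / 99.049222 = 4.632704

Answer: Convexity = 4.6327


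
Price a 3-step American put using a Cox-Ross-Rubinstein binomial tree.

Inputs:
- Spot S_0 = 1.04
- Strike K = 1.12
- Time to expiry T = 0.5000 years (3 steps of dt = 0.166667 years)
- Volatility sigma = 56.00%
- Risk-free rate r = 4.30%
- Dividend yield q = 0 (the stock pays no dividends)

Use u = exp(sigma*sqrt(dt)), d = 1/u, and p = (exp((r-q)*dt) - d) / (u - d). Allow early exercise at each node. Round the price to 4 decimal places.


Answer: Price = V(0,0) = 0.2103

Derivation:
dt = T/N = 0.166667
u = exp(sigma*sqrt(dt)) = 1.256863; d = 1/u = 0.795632
p = (exp((r-q)*dt) - d) / (u - d) = 0.458687
Discount per step: exp(-r*dt) = 0.992859
Stock lattice S(k, i) with i counting down-moves:
  k=0: S(0,0) = 1.0400
  k=1: S(1,0) = 1.3071; S(1,1) = 0.8275
  k=2: S(2,0) = 1.6429; S(2,1) = 1.0400; S(2,2) = 0.6584
  k=3: S(3,0) = 2.0649; S(3,1) = 1.3071; S(3,2) = 0.8275; S(3,3) = 0.5238
Terminal payoffs V(N, i) = max(K - S_T, 0):
  V(3,0) = 0.000000; V(3,1) = 0.000000; V(3,2) = 0.292543; V(3,3) = 0.596195
Backward induction: V(k, i) = exp(-r*dt) * [p * V(k+1, i) + (1-p) * V(k+1, i+1)]; then take max(V_cont, immediate exercise) for American.
  V(2,0) = exp(-r*dt) * [p*0.000000 + (1-p)*0.000000] = 0.000000; exercise = 0.000000; V(2,0) = max -> 0.000000
  V(2,1) = exp(-r*dt) * [p*0.000000 + (1-p)*0.292543] = 0.157227; exercise = 0.080000; V(2,1) = max -> 0.157227
  V(2,2) = exp(-r*dt) * [p*0.292543 + (1-p)*0.596195] = 0.453651; exercise = 0.461649; V(2,2) = max -> 0.461649
  V(1,0) = exp(-r*dt) * [p*0.000000 + (1-p)*0.157227] = 0.084501; exercise = 0.000000; V(1,0) = max -> 0.084501
  V(1,1) = exp(-r*dt) * [p*0.157227 + (1-p)*0.461649] = 0.319715; exercise = 0.292543; V(1,1) = max -> 0.319715
  V(0,0) = exp(-r*dt) * [p*0.084501 + (1-p)*0.319715] = 0.210313; exercise = 0.080000; V(0,0) = max -> 0.210313


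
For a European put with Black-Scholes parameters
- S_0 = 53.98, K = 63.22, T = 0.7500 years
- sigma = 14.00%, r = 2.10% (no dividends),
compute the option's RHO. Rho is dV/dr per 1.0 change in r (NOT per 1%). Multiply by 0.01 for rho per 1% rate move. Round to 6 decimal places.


d1 = -1.1126950005; d2 = -1.2339385571
phi(d1) = 0.2148138123; exp(-qT) = 1.0000000000; exp(-rT) = 0.9843733826
N(-d2) = 0.8913870997
Rho = -K*T*exp(-rT)*N(-d2) = -63.2200 * 0.7500 * 0.9843733826 * 0.8913870997 = -41.604658

Answer: Rho = -41.604658


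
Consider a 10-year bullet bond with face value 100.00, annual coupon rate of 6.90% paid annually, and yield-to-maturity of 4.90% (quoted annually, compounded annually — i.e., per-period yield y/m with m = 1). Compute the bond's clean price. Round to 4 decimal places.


Answer: Price = 115.5187

Derivation:
Coupon per period c = face * coupon_rate / m = 6.900000
Periods per year m = 1; per-period yield y/m = 0.049000
Number of cashflows N = 10
Cashflows (t years, CF_t, discount factor 1/(1+y/m)^(m*t), PV):
  t = 1.0000: CF_t = 6.900000, DF = 0.953289, PV = 6.577693
  t = 2.0000: CF_t = 6.900000, DF = 0.908760, PV = 6.270441
  t = 3.0000: CF_t = 6.900000, DF = 0.866310, PV = 5.977542
  t = 4.0000: CF_t = 6.900000, DF = 0.825844, PV = 5.698324
  t = 5.0000: CF_t = 6.900000, DF = 0.787268, PV = 5.432149
  t = 6.0000: CF_t = 6.900000, DF = 0.750494, PV = 5.178407
  t = 7.0000: CF_t = 6.900000, DF = 0.715437, PV = 4.936517
  t = 8.0000: CF_t = 6.900000, DF = 0.682018, PV = 4.705927
  t = 9.0000: CF_t = 6.900000, DF = 0.650161, PV = 4.486108
  t = 10.0000: CF_t = 106.900000, DF = 0.619791, PV = 66.255635
Price P = sum_t PV_t = 115.518743


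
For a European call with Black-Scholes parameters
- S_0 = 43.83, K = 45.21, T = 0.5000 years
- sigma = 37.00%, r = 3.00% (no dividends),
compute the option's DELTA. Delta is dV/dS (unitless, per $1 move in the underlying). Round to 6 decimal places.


d1 = 0.0696603880; d2 = -0.1919691210
phi(d1) = 0.3979755061; exp(-qT) = 1.0000000000; exp(-rT) = 0.9851119396
N(d1) = 0.5277680145
Delta = exp(-qT) * N(d1) = 1.0000000000 * 0.5277680145 = 0.527768

Answer: Delta = 0.527768


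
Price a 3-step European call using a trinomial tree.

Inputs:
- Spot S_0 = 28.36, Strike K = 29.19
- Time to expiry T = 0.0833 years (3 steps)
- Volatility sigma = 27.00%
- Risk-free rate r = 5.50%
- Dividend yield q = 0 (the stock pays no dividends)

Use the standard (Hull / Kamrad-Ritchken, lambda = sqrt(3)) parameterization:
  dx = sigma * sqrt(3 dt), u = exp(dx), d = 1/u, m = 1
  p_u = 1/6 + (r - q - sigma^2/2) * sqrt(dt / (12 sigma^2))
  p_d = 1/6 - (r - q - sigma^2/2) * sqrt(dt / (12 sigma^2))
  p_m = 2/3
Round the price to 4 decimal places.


dt = T/N = 0.027767; dx = sigma*sqrt(3*dt) = 0.077927
u = exp(dx) = 1.081043; d = 1/u = 0.925032
p_u = 0.169972, p_m = 0.666667, p_d = 0.163362
Discount per step: exp(-r*dt) = 0.998474
Stock lattice S(k, j) with j the centered position index:
  k=0: S(0,+0) = 28.3600
  k=1: S(1,-1) = 26.2339; S(1,+0) = 28.3600; S(1,+1) = 30.6584
  k=2: S(2,-2) = 24.2672; S(2,-1) = 26.2339; S(2,+0) = 28.3600; S(2,+1) = 30.6584; S(2,+2) = 33.1431
  k=3: S(3,-3) = 22.4480; S(3,-2) = 24.2672; S(3,-1) = 26.2339; S(3,+0) = 28.3600; S(3,+1) = 30.6584; S(3,+2) = 33.1431; S(3,+3) = 35.8291
Terminal payoffs V(N, j) = max(S_T - K, 0):
  V(3,-3) = 0.000000; V(3,-2) = 0.000000; V(3,-1) = 0.000000; V(3,+0) = 0.000000; V(3,+1) = 1.468391; V(3,+2) = 3.953052; V(3,+3) = 6.639078
Backward induction: V(k, j) = exp(-r*dt) * [p_u * V(k+1, j+1) + p_m * V(k+1, j) + p_d * V(k+1, j-1)]
  V(2,-2) = exp(-r*dt) * [p_u*0.000000 + p_m*0.000000 + p_d*0.000000] = 0.000000
  V(2,-1) = exp(-r*dt) * [p_u*0.000000 + p_m*0.000000 + p_d*0.000000] = 0.000000
  V(2,+0) = exp(-r*dt) * [p_u*1.468391 + p_m*0.000000 + p_d*0.000000] = 0.249204
  V(2,+1) = exp(-r*dt) * [p_u*3.953052 + p_m*1.468391 + p_d*0.000000] = 1.648314
  V(2,+2) = exp(-r*dt) * [p_u*6.639078 + p_m*3.953052 + p_d*1.468391] = 3.997591
  V(1,-1) = exp(-r*dt) * [p_u*0.249204 + p_m*0.000000 + p_d*0.000000] = 0.042293
  V(1,+0) = exp(-r*dt) * [p_u*1.648314 + p_m*0.249204 + p_d*0.000000] = 0.445621
  V(1,+1) = exp(-r*dt) * [p_u*3.997591 + p_m*1.648314 + p_d*0.249204] = 1.816287
  V(0,+0) = exp(-r*dt) * [p_u*1.816287 + p_m*0.445621 + p_d*0.042293] = 0.611772

Answer: Price = V(0,0) = 0.6118


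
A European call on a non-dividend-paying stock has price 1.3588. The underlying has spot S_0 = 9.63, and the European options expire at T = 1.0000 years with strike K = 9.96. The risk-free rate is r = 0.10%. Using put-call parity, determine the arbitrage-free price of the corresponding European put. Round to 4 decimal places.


Answer: Put price = 1.6788

Derivation:
Put-call parity: C - P = S_0 * exp(-qT) - K * exp(-rT).
S_0 * exp(-qT) = 9.6300 * 1.00000000 = 9.63000000
K * exp(-rT) = 9.9600 * 0.99900050 = 9.95004498
P = C - S*exp(-qT) + K*exp(-rT)
P = 1.3588 - 9.63000000 + 9.95004498 = 1.6788


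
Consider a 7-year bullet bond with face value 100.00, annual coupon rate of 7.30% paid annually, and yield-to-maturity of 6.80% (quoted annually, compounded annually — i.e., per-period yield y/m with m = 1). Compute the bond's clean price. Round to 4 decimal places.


Coupon per period c = face * coupon_rate / m = 7.300000
Periods per year m = 1; per-period yield y/m = 0.068000
Number of cashflows N = 7
Cashflows (t years, CF_t, discount factor 1/(1+y/m)^(m*t), PV):
  t = 1.0000: CF_t = 7.300000, DF = 0.936330, PV = 6.835206
  t = 2.0000: CF_t = 7.300000, DF = 0.876713, PV = 6.400006
  t = 3.0000: CF_t = 7.300000, DF = 0.820892, PV = 5.992515
  t = 4.0000: CF_t = 7.300000, DF = 0.768626, PV = 5.610969
  t = 5.0000: CF_t = 7.300000, DF = 0.719687, PV = 5.253716
  t = 6.0000: CF_t = 7.300000, DF = 0.673864, PV = 4.919210
  t = 7.0000: CF_t = 107.300000, DF = 0.630959, PV = 67.701915
Price P = sum_t PV_t = 102.713536

Answer: Price = 102.7135


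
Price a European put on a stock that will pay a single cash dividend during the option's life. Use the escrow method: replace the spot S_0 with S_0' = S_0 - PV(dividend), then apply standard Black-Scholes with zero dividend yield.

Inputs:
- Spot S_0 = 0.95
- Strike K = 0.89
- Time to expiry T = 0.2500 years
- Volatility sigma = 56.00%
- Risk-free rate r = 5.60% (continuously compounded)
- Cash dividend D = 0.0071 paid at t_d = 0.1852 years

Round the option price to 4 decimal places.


Answer: Price = 0.0720

Derivation:
PV(D) = D * exp(-r * t_d) = 0.0071 * 0.98968240 = 0.00702675
S_0' = S_0 - PV(D) = 0.9500 - 0.00702675 = 0.94297325
d1 = (ln(S_0'/K) + (r + sigma^2/2)*T) / (sigma*sqrt(T)) = 0.39648735
d2 = d1 - sigma*sqrt(T) = 0.11648735
exp(-rT) = 0.98609754
N(-d1) = 0.34587277; N(-d2) = 0.45363316
P = K * exp(-rT) * N(-d2) - S_0' * N(-d1) = 0.8900 * 0.98609754 * 0.45363316 - 0.94297325 * 0.34587277 = 0.0720


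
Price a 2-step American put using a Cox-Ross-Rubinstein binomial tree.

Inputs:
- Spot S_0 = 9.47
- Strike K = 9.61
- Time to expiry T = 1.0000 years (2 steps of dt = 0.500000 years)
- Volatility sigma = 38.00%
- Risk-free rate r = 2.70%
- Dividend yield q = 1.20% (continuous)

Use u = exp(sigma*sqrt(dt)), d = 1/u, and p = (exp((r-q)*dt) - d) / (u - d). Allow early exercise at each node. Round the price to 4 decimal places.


Answer: Price = V(0,0) = 1.3273

Derivation:
dt = T/N = 0.500000
u = exp(sigma*sqrt(dt)) = 1.308263; d = 1/u = 0.764372
p = (exp((r-q)*dt) - d) / (u - d) = 0.447067
Discount per step: exp(-r*dt) = 0.986591
Stock lattice S(k, i) with i counting down-moves:
  k=0: S(0,0) = 9.4700
  k=1: S(1,0) = 12.3893; S(1,1) = 7.2386
  k=2: S(2,0) = 16.2084; S(2,1) = 9.4700; S(2,2) = 5.5330
Terminal payoffs V(N, i) = max(K - S_T, 0):
  V(2,0) = 0.000000; V(2,1) = 0.140000; V(2,2) = 4.077013
Backward induction: V(k, i) = exp(-r*dt) * [p * V(k+1, i) + (1-p) * V(k+1, i+1)]; then take max(V_cont, immediate exercise) for American.
  V(1,0) = exp(-r*dt) * [p*0.000000 + (1-p)*0.140000] = 0.076373; exercise = 0.000000; V(1,0) = max -> 0.076373
  V(1,1) = exp(-r*dt) * [p*0.140000 + (1-p)*4.077013] = 2.285835; exercise = 2.371396; V(1,1) = max -> 2.371396
  V(0,0) = exp(-r*dt) * [p*0.076373 + (1-p)*2.371396] = 1.327325; exercise = 0.140000; V(0,0) = max -> 1.327325


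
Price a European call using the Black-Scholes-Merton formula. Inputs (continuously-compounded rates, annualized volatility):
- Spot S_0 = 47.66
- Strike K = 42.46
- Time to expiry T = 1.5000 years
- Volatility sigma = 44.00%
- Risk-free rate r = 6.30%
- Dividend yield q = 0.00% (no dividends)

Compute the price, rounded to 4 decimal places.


Answer: Price = 14.3469

Derivation:
d1 = (ln(S/K) + (r - q + 0.5*sigma^2) * T) / (sigma * sqrt(T)) = 0.65919112
d2 = d1 - sigma * sqrt(T) = 0.12030338
exp(-rT) = 0.90982773; exp(-qT) = 1.00000000
C = S_0 * exp(-qT) * N(d1) - K * exp(-rT) * N(d2)
N(d1) = 0.74511348; N(d2) = 0.54787859
C = 47.6600 * 1.00000000 * 0.74511348 - 42.4600 * 0.90982773 * 0.54787859 = 14.3469


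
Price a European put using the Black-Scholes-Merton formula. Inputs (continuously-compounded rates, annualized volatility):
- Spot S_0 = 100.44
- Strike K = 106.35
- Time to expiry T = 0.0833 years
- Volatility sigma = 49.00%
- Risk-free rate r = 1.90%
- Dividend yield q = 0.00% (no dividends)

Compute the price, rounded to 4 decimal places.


Answer: Price = 9.1382

Derivation:
d1 = (ln(S/K) + (r - q + 0.5*sigma^2) * T) / (sigma * sqrt(T)) = -0.32238247
d2 = d1 - sigma * sqrt(T) = -0.46380499
exp(-rT) = 0.99841855; exp(-qT) = 1.00000000
P = K * exp(-rT) * N(-d2) - S_0 * exp(-qT) * N(-d1)
N(-d1) = 0.62641852; N(-d2) = 0.67860627
P = 106.3500 * 0.99841855 * 0.67860627 - 100.4400 * 1.00000000 * 0.62641852 = 9.1382


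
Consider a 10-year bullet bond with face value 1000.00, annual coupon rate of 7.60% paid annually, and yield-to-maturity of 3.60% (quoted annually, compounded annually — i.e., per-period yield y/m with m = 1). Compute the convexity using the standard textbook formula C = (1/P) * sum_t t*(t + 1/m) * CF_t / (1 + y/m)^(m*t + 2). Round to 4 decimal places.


Coupon per period c = face * coupon_rate / m = 76.000000
Periods per year m = 1; per-period yield y/m = 0.036000
Number of cashflows N = 10
Cashflows (t years, CF_t, discount factor 1/(1+y/m)^(m*t), PV):
  t = 1.0000: CF_t = 76.000000, DF = 0.965251, PV = 73.359073
  t = 2.0000: CF_t = 76.000000, DF = 0.931709, PV = 70.809916
  t = 3.0000: CF_t = 76.000000, DF = 0.899333, PV = 68.349340
  t = 4.0000: CF_t = 76.000000, DF = 0.868082, PV = 65.974267
  t = 5.0000: CF_t = 76.000000, DF = 0.837917, PV = 63.681724
  t = 6.0000: CF_t = 76.000000, DF = 0.808801, PV = 61.468846
  t = 7.0000: CF_t = 76.000000, DF = 0.780696, PV = 59.332863
  t = 8.0000: CF_t = 76.000000, DF = 0.753567, PV = 57.271103
  t = 9.0000: CF_t = 76.000000, DF = 0.727381, PV = 55.280988
  t = 10.0000: CF_t = 1076.000000, DF = 0.702106, PV = 755.465641
Price P = sum_t PV_t = 1330.993762
Convexity numerator sum_t t*(t + 1/m) * CF_t / (1+y/m)^(m*t + 2):
  t = 1.0000: term = 136.698680
  t = 2.0000: term = 395.845599
  t = 3.0000: term = 764.180693
  t = 4.0000: term = 1229.376920
  t = 5.0000: term = 1779.985888
  t = 6.0000: term = 2405.386335
  t = 7.0000: term = 3095.735309
  t = 8.0000: term = 3841.921922
  t = 9.0000: term = 4635.523555
  t = 10.0000: term = 77426.190467
Convexity = (1/P) * sum = 95710.845368 / 1330.993762 = 71.909312

Answer: Convexity = 71.9093


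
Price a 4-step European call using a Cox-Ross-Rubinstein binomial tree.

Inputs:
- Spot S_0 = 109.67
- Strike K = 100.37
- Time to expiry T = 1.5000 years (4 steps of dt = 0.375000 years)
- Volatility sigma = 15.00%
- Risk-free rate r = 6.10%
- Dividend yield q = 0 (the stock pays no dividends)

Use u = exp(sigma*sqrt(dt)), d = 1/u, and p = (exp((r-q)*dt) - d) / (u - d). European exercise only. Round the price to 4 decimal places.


Answer: Price = V(0,0) = 19.8861

Derivation:
dt = T/N = 0.375000
u = exp(sigma*sqrt(dt)) = 1.096207; d = 1/u = 0.912237
p = (exp((r-q)*dt) - d) / (u - d) = 0.602826
Discount per step: exp(-r*dt) = 0.977385
Stock lattice S(k, i) with i counting down-moves:
  k=0: S(0,0) = 109.6700
  k=1: S(1,0) = 120.2210; S(1,1) = 100.0450
  k=2: S(2,0) = 131.7871; S(2,1) = 109.6700; S(2,2) = 91.2647
  k=3: S(3,0) = 144.4659; S(3,1) = 120.2210; S(3,2) = 100.0450; S(3,3) = 83.2550
  k=4: S(4,0) = 158.3645; S(4,1) = 131.7871; S(4,2) = 109.6700; S(4,3) = 91.2647; S(4,4) = 75.9483
Terminal payoffs V(N, i) = max(S_T - K, 0):
  V(4,0) = 57.994497; V(4,1) = 31.417080; V(4,2) = 9.300000; V(4,3) = 0.000000; V(4,4) = 0.000000
Backward induction: V(k, i) = exp(-r*dt) * [p * V(k+1, i) + (1-p) * V(k+1, i+1)].
  V(3,0) = exp(-r*dt) * [p*57.994497 + (1-p)*31.417080] = 46.365797
  V(3,1) = exp(-r*dt) * [p*31.417080 + (1-p)*9.300000] = 22.120904
  V(3,2) = exp(-r*dt) * [p*9.300000 + (1-p)*0.000000] = 5.479494
  V(3,3) = exp(-r*dt) * [p*0.000000 + (1-p)*0.000000] = 0.000000
  V(2,0) = exp(-r*dt) * [p*46.365797 + (1-p)*22.120904] = 35.905551
  V(2,1) = exp(-r*dt) * [p*22.120904 + (1-p)*5.479494] = 15.160574
  V(2,2) = exp(-r*dt) * [p*5.479494 + (1-p)*0.000000] = 3.228479
  V(1,0) = exp(-r*dt) * [p*35.905551 + (1-p)*15.160574] = 27.040505
  V(1,1) = exp(-r*dt) * [p*15.160574 + (1-p)*3.228479] = 10.185771
  V(0,0) = exp(-r*dt) * [p*27.040505 + (1-p)*10.185771] = 19.886106


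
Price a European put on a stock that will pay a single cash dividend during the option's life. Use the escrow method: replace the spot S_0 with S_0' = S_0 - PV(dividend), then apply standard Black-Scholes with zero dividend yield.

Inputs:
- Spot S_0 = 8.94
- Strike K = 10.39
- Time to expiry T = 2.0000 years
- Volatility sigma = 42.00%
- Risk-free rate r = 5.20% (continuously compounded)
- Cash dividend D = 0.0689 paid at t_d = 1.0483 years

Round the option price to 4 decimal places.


PV(D) = D * exp(-r * t_d) = 0.0689 * 0.94694752 = 0.06524468
S_0' = S_0 - PV(D) = 8.9400 - 0.06524468 = 8.87475532
d1 = (ln(S_0'/K) + (r + sigma^2/2)*T) / (sigma*sqrt(T)) = 0.20668893
d2 = d1 - sigma*sqrt(T) = -0.38728077
exp(-rT) = 0.90122530
N(-d1) = 0.41812640; N(-d2) = 0.65072582
P = K * exp(-rT) * N(-d2) - S_0' * N(-d1) = 10.3900 * 0.90122530 * 0.65072582 - 8.87475532 * 0.41812640 = 2.3825

Answer: Price = 2.3825
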